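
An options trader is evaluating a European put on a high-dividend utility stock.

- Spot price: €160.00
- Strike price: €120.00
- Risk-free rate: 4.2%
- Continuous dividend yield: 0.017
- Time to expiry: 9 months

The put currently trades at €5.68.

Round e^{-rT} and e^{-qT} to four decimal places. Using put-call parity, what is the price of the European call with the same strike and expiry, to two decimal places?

exp(−qT) = exp(−0.017·0.75) = 0.9873;  exp(−rT) = exp(−0.042·0.75) = 0.9690
Put-call parity: C − P = S·e^(−qT) − K·e^(−rT) = 160·0.9873 − 120·0.9690 = 157.9680 − 116.2800 = 41.6880
C = P + (C − P) = 5.68 + (41.6880) = 47.3680

€47.37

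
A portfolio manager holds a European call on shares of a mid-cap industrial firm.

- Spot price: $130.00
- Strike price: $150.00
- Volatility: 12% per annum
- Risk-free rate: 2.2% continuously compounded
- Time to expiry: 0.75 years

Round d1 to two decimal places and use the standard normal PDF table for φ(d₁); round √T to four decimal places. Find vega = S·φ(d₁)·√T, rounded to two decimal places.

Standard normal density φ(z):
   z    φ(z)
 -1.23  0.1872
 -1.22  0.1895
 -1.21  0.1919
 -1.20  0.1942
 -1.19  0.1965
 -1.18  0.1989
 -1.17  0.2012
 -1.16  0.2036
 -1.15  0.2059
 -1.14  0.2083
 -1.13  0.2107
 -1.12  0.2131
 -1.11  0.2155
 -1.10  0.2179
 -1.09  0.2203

22.65

σ√T = 0.12 × 0.8660 = 0.1039
d₁ = [ln(130/150) + (0.022 + 0.12²/2)·0.75] / 0.1039 = [-0.1431 + 0.0219] / 0.1039 = -1.1663 which rounds to -1.17
√T = √0.75 = 0.8660
φ(d₁) = φ(-1.17) = 0.2012
vega = S·φ(d₁)·√T = 130·0.2012·0.8660 = 22.6511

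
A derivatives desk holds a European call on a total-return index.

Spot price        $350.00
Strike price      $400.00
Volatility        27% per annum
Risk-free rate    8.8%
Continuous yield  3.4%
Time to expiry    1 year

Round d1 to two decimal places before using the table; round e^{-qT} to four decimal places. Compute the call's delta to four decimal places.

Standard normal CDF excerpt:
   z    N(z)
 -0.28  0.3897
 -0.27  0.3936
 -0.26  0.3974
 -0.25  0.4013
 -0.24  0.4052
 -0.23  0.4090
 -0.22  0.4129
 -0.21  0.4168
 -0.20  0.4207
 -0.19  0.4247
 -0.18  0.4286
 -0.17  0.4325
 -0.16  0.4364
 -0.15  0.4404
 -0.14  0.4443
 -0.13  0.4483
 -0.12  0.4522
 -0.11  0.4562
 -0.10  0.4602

0.4218

T = 1;  σ√T = 0.2700
d₁ = [ln(350/400) + (0.088 − 0.034 + 0.27²/2)·1] / 0.2700 = [-0.1335 + 0.0905] / 0.2700 = -0.1596 → -0.16
N(d₁) = N(-0.16) = 0.4364
Δ_call = e^(−qT)·N(d₁) = 0.9666·0.4364 = 0.4218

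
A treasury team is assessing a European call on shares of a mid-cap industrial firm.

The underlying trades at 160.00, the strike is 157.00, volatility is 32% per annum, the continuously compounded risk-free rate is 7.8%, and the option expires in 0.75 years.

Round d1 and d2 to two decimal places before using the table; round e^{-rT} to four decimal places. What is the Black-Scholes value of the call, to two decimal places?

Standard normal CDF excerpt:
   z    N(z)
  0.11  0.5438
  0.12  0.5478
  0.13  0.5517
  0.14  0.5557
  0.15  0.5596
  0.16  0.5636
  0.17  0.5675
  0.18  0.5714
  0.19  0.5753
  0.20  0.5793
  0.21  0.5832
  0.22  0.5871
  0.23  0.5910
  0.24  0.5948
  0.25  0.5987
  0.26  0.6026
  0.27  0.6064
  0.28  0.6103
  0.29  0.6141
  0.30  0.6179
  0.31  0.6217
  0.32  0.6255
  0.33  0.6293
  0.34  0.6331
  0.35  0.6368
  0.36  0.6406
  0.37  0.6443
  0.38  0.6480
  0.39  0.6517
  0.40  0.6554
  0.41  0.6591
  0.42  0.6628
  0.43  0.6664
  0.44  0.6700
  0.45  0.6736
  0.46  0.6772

23.76

T = 0.75;  σ√T = 0.2771
d₁ = [ln(160/157) + (0.078 + 0.32²/2)·0.75] / 0.2771 = [0.0189 + 0.0969] / 0.2771 = 0.4180 ⇒ 0.42
d₂ = d₁ − σ√T = 0.4180 − 0.2771 = 0.1408 ⇒ 0.14
exp(−rT) = exp(−0.078·0.75) = 0.9432
N(d₁) = N(0.42) = 0.6628;  N(d₂) = N(0.14) = 0.5557
C = 160·0.6628 − 157·0.9432·0.5557 = 106.0480 − 82.2894 = 23.7586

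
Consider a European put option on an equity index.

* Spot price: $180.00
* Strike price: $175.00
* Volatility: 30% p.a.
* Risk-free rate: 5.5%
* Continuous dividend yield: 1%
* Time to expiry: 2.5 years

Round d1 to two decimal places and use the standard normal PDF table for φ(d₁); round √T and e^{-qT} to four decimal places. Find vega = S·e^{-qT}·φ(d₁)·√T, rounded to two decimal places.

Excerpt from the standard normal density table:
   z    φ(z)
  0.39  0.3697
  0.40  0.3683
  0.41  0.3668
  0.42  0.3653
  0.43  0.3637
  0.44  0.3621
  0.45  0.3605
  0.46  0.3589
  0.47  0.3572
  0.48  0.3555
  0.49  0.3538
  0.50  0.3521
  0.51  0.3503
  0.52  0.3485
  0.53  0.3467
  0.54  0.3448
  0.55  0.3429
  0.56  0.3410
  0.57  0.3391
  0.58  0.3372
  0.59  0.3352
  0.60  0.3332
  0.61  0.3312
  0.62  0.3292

96.23

σ√T = 0.3 × 1.5811 = 0.4743
d₁ = [ln(180/175) + (0.055 − 0.01 + ½·0.3²)·2.5] / (σ√T) = (0.0282 + 0.2250) / 0.4743 = 0.5337 ⇒ 0.53
√T = √2.5 = 1.5811
φ(d₁) = φ(0.53) = 0.3467
exp(−qT) = exp(−0.01·2.5) = 0.9753
vega = S·exp(−qT)·φ(d₁)·√T = 180·0.9753·0.3467·1.5811 = 96.2330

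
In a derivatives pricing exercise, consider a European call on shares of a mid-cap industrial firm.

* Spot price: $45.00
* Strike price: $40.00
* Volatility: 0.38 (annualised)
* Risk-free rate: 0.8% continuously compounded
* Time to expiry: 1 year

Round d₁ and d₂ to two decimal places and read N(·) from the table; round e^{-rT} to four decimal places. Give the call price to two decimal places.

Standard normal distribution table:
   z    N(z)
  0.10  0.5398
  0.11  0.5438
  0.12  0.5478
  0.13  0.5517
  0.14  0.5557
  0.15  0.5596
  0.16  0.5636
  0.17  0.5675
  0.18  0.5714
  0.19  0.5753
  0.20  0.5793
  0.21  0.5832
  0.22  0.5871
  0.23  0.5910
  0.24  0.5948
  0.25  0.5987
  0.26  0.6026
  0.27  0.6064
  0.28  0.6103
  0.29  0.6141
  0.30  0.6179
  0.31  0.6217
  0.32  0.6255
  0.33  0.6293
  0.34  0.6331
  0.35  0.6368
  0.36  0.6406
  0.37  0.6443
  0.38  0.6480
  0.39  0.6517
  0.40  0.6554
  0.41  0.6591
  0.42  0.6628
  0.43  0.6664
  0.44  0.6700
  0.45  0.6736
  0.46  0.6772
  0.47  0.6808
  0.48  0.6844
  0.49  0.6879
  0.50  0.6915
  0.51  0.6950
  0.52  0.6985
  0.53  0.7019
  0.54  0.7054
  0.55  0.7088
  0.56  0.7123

σ√T = 0.38 × 1.0000 = 0.3800
d₁ = [ln(45/40) + (0.008 + 0.38²/2)·1] / 0.3800 = [0.1178 + 0.0802] / 0.3800 = 0.5210 ≈ 0.52
d₂ = d₁ − σ√T = 0.5210 − 0.3800 = 0.1410 ≈ 0.14
exp(−rT) = exp(−0.008·1) = 0.9920
N(d₁) = N(0.52) = 0.6985;  N(d₂) = N(0.14) = 0.5557
C = 45·0.6985 − 40·0.9920·0.5557 = 31.4325 − 22.0502 = 9.3823

$9.38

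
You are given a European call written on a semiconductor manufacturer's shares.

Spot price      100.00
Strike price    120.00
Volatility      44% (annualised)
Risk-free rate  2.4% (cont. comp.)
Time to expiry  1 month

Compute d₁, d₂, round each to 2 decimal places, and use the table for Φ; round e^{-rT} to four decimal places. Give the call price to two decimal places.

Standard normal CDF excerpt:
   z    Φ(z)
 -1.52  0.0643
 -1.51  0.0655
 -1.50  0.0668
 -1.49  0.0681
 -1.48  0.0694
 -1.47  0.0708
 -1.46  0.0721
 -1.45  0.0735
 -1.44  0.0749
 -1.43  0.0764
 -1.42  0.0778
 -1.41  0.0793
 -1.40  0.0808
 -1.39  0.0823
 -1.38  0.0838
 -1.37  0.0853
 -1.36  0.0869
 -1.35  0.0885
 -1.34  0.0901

σ√T = 0.44 × 0.2887 = 0.1270
ln(S/K) + (r + σ²/2)T = ln(100/120) + (0.024 + 0.44²/2)·0.08333 = -0.1823 + 0.0101 = -0.1723
d₁ = -0.1723 / 0.1270 = -1.3562 ⇒ -1.36
d₂ = d₁ − σ√T = -1.3562 − 0.1270 = -1.4832 ⇒ -1.48
e^(−rT) = e^(−0.024·0.08333) = 0.9980
N(d₁) = N(-1.36) = 0.0869;  N(d₂) = N(-1.48) = 0.0694
C = 100·0.0869 − 120·0.9980·0.0694 = 8.6900 − 8.3113 = 0.3787

0.38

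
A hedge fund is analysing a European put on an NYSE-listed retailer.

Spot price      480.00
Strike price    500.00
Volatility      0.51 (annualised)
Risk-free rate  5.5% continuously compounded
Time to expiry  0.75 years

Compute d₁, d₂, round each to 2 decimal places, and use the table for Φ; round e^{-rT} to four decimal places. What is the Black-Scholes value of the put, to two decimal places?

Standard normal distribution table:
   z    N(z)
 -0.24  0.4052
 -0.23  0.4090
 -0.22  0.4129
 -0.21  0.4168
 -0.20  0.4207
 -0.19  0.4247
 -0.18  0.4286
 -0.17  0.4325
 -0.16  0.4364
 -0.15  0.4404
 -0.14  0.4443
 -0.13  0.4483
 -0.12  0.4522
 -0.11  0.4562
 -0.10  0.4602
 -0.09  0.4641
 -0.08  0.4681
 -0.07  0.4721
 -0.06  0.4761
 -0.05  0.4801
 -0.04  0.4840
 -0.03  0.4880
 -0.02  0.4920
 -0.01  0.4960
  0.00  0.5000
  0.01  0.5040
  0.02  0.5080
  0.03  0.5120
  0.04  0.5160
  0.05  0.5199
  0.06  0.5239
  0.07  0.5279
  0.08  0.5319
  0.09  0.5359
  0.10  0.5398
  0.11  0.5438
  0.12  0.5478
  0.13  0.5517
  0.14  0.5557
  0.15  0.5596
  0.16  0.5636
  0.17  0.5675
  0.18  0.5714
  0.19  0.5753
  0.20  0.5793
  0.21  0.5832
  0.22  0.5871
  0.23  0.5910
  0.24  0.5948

83.50

σ√T = 0.51 × 0.8660 = 0.4417
d₁ = [ln(480/500) + (0.055 + ½·0.51²)·0.75] / (σ√T) = (-0.0408 + 0.1388) / 0.4417 = 0.2218 ⇒ 0.22
d₂ = 0.2218 − 0.4417 = -0.2199 ⇒ -0.22
e^(−rT) = e^(−0.055·0.75) = 0.9596
N(−d₂) = N(0.22) = 0.5871;  N(−d₁) = N(-0.22) = 0.4129
P = 500·0.9596·0.5871 − 480·0.4129 = 281.6906 − 198.1920 = 83.4986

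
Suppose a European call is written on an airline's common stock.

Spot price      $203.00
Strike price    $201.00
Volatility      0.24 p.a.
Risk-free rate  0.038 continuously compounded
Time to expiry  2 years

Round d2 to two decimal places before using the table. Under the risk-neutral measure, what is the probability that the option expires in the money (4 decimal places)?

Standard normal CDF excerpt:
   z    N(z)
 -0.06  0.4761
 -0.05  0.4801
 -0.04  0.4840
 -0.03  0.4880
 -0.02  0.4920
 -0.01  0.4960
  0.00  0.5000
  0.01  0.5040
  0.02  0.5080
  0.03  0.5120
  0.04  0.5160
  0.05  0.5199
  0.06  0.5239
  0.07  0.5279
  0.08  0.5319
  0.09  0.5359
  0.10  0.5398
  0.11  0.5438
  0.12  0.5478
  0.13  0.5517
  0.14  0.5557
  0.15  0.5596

0.5319

σ√T = 0.24·√2 = 0.3394
d₁ = [ln(203/201) + (0.038 + ½·0.24²)·2] / (σ√T) = (0.0099 + 0.1336) / 0.3394 = 0.4228 ≈ 0.42
d₂ = 0.4228 − 0.3394 = 0.0834 ≈ 0.08
Risk-neutral Pr[S_T > K] = N(d₂) = N(0.08) = 0.5319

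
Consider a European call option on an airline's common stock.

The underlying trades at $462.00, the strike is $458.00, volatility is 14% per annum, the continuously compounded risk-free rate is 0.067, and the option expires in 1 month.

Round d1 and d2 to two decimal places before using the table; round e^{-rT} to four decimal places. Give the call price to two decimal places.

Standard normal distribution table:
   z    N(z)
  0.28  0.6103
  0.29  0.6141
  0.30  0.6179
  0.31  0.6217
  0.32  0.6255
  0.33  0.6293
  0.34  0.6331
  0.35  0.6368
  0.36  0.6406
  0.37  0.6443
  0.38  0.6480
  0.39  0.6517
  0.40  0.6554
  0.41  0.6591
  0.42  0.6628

$11.06

T = 0.08333;  σ√T = 0.0404
d₁ = [ln(462/458) + (0.067 + ½·0.14²)·0.08333] / (σ√T) = (0.0087 + 0.0064) / 0.0404 = 0.3735 which rounds to 0.37
d₂ = 0.3735 − 0.0404 = 0.3331 which rounds to 0.33
exp(−rT) = exp(−0.067·0.08333) = 0.9944
C = 462·N(0.37) − 458·0.9944·N(0.33) = 462·0.6443 − 458·0.9944·0.6293 = 297.6666 − 286.6054 = 11.0612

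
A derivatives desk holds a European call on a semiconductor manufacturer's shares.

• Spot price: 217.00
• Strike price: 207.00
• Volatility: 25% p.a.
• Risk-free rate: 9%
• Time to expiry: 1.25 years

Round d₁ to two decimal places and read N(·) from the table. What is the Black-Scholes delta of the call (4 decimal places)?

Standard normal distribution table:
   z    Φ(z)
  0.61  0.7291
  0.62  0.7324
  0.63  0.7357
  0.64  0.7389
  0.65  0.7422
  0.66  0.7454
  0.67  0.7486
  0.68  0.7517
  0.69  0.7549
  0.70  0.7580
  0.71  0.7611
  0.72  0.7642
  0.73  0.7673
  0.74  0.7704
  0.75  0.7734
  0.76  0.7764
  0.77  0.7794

T = 1.25;  σ√T = 0.2795
d₁ = [ln(217/207) + (0.09 + ½·0.25²)·1.25] / (σ√T) = (0.0472 + 0.1516) / 0.2795 = 0.7110 ≈ 0.71
N(d₁) = N(0.71) = 0.7611
Δ_call = N(d₁) = 0.7611

0.7611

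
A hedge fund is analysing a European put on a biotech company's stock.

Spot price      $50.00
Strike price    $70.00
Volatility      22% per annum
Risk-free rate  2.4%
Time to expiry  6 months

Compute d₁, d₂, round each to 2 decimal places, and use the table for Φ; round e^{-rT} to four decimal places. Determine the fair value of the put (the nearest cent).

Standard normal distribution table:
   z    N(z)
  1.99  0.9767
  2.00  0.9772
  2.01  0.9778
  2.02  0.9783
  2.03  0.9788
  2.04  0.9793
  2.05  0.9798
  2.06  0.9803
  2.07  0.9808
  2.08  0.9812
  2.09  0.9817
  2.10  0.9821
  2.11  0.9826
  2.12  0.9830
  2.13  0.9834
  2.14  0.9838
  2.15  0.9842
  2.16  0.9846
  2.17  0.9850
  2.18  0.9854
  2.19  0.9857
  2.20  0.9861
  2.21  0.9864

T = 0.5;  σ√T = 0.1556
d₁ = [ln(50/70) + (0.024 + 0.22²/2)·0.5] / 0.1556 = [-0.3365 + 0.0241] / 0.1556 = -2.0080 ≈ -2.01
d₂ = d₁ − σ√T = -2.0080 − 0.1556 = -2.1636 ≈ -2.16
e^(−rT) = e^(−0.024·0.5) = 0.9881
N(−d₂) = N(2.16) = 0.9846;  N(−d₁) = N(2.01) = 0.9778
P = 70·0.9881·0.9846 − 50·0.9778 = 68.1018 − 48.8900 = 19.2118

$19.21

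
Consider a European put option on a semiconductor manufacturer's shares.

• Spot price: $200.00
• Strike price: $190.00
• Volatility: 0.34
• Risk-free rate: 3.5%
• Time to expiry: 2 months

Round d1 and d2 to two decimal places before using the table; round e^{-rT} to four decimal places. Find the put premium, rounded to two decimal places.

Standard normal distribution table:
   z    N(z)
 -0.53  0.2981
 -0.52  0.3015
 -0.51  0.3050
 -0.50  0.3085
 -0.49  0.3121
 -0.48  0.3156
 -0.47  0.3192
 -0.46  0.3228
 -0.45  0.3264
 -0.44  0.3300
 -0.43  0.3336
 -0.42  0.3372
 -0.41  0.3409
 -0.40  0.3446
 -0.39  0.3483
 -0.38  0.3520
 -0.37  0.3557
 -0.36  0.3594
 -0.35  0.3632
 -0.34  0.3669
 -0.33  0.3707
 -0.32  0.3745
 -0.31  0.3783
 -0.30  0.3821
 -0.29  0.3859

$6.19

σ√T = 0.34·√0.1667 = 0.1388
d₁ = [ln(200/190) + (0.035 + 0.34²/2)·0.1667] / 0.1388 = [0.0513 + 0.0155] / 0.1388 = 0.4810 ⇒ 0.48
d₂ = d₁ − σ√T = 0.4810 − 0.1388 = 0.3422 ⇒ 0.34
exp(−rT) = exp(−0.035·0.1667) = 0.9942
P = 190·0.9942·N(-0.34) − 200·N(-0.48) = 190·0.9942·0.3669 − 200·0.3156 = 69.3067 − 63.1200 = 6.1867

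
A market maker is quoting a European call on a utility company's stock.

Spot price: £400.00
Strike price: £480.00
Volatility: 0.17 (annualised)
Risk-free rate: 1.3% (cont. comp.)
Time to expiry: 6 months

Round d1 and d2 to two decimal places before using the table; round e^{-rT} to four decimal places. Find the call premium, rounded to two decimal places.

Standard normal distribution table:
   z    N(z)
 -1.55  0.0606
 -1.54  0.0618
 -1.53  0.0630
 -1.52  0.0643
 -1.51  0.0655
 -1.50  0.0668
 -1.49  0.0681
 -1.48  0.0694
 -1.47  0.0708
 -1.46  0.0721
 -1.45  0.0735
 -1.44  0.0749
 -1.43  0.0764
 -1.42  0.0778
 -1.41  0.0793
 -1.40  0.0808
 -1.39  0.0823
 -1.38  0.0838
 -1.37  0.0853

£1.66

σ√T = 0.17 × 0.7071 = 0.1202
d₁ = [ln(400/480) + (0.013 + 0.17²/2)·0.5] / 0.1202 = [-0.1823 + 0.0137] / 0.1202 = -1.4025 which rounds to -1.40
d₂ = d₁ − σ√T = -1.4025 − 0.1202 = -1.5227 which rounds to -1.52
exp(−rT) = exp(−0.013·0.5) = 0.9935
N(d₁) = N(-1.40) = 0.0808;  N(d₂) = N(-1.52) = 0.0643
C = 400·0.0808 − 480·0.9935·0.0643 = 32.3200 − 30.6634 = 1.6566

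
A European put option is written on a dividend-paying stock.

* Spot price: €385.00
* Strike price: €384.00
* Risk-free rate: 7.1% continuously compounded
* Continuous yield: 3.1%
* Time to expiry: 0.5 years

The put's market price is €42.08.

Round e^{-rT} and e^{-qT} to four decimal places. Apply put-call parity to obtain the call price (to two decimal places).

€50.55

exp(−qT) = exp(−0.031·0.5) = 0.9846;  exp(−rT) = exp(−0.071·0.5) = 0.9651
Put-call parity: C − P = S·e^(−qT) − K·e^(−rT) = 385·0.9846 − 384·0.9651 = 379.0710 − 370.5984 = 8.4726
C = P + (C − P) = 42.08 + (8.4726) = 50.5526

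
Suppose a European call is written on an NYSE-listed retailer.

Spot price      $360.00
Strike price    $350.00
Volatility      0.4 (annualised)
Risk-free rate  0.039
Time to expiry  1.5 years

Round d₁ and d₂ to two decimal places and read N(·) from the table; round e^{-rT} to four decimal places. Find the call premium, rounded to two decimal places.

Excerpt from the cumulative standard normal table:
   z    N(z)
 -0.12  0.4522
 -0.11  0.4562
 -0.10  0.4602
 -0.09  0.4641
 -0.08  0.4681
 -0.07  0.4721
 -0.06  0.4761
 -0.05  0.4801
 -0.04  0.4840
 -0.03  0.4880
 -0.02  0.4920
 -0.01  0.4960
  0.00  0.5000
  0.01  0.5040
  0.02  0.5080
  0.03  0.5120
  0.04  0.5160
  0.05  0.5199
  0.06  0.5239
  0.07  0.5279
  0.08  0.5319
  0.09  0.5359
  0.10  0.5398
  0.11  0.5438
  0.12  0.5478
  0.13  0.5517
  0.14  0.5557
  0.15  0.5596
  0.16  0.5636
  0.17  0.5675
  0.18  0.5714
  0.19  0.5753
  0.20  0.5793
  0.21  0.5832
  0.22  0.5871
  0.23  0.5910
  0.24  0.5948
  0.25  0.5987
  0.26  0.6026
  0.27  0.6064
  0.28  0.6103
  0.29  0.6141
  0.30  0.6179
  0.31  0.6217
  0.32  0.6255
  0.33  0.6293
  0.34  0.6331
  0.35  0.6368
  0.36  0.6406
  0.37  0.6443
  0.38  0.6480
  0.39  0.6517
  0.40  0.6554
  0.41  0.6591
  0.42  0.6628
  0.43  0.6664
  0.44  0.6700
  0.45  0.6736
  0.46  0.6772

σ√T = 0.4 × 1.2247 = 0.4899
d₁ = [ln(360/350) + (0.039 + 0.4²/2)·1.5] / 0.4899 = [0.0282 + 0.1785] / 0.4899 = 0.4219 ⇒ 0.42
d₂ = d₁ − σ√T = 0.4219 − 0.4899 = -0.0680 ⇒ -0.07
exp(−rT) = exp(−0.039·1.5) = 0.9432
C = 360·N(0.42) − 350·0.9432·N(-0.07) = 360·0.6628 − 350·0.9432·0.4721 = 238.6080 − 155.8497 = 82.7583

$82.76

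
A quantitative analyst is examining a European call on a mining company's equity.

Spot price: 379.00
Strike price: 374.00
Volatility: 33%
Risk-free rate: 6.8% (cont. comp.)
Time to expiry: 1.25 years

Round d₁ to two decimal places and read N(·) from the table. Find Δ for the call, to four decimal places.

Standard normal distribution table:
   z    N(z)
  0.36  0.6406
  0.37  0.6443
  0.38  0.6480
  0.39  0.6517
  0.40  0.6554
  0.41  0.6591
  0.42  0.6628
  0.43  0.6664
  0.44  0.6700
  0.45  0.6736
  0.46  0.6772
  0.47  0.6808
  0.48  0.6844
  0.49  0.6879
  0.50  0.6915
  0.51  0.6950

σ√T = 0.33·√1.25 = 0.3690
ln(S/K) + (r + σ²/2)T = ln(379/374) + (0.068 + 0.33²/2)·1.25 = 0.0133 + 0.1531 = 0.1663
d₁ = 0.1663 / 0.3690 = 0.4509 → 0.45
N(d₁) = N(0.45) = 0.6736
Δ_call = N(d₁) = 0.6736

0.6736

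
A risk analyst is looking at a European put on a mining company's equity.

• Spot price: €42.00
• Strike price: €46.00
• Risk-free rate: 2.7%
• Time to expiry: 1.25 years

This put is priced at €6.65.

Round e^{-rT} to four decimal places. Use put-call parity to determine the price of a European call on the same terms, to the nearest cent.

exp(−rT) = exp(−0.027·1.25) = 0.9668
Put-call parity: C − P = S − K·e^(−rT) = 42 − 46·0.9668 = 42 − 44.4728 = -2.4728
C = P + (C − P) = 6.65 + (-2.4728) = 4.1772

€4.18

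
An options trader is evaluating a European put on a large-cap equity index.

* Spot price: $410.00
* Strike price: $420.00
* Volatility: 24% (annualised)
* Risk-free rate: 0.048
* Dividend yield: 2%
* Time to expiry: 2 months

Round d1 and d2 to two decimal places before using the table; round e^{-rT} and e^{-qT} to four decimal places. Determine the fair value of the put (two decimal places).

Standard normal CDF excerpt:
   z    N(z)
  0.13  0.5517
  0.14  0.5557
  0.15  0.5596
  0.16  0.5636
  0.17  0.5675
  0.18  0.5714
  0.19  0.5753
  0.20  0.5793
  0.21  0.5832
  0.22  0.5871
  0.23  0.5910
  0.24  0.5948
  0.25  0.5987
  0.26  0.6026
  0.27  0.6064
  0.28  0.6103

T = 0.1667;  σ√T = 0.0980
d₁ = [ln(410/420) + (0.048 − 0.02 + ½·0.24²)·0.1667] / (σ√T) = (-0.0241 + 0.0095) / 0.0980 = -0.1493 ≈ -0.15
d₂ = -0.1493 − 0.0980 = -0.2473 ≈ -0.25
e^(−qT) = e^(−0.02·0.1667) = 0.9967;  e^(−rT) = e^(−0.048·0.1667) = 0.9920
N(−d₂) = N(0.25) = 0.5987;  N(−d₁) = N(0.15) = 0.5596
P = 420·0.9920·0.5987 − 410·0.9967·0.5596 = 249.4424 − 228.6789 = 20.7635

$20.76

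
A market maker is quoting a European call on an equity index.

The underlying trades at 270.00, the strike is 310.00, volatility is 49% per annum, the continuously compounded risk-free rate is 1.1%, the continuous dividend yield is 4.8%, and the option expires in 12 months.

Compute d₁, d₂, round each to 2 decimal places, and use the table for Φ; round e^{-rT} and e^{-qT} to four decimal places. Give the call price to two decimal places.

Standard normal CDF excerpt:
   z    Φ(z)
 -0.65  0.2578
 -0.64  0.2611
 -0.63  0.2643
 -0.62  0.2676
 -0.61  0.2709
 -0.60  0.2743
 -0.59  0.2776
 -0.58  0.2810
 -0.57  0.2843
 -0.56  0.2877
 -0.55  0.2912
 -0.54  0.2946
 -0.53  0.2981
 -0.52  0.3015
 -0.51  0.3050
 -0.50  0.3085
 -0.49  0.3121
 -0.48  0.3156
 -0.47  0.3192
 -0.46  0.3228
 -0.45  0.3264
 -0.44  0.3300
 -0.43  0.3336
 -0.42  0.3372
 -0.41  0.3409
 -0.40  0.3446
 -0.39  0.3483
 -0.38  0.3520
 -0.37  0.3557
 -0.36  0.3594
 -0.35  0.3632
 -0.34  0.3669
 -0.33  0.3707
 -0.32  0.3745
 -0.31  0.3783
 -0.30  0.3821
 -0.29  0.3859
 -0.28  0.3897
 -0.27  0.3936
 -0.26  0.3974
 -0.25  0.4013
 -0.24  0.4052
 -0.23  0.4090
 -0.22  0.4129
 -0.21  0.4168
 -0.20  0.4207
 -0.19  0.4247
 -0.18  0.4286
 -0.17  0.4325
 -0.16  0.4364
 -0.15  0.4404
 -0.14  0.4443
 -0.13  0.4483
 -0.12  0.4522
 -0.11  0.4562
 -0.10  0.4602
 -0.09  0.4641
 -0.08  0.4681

33.29

σ√T = 0.49·√1 = 0.4900
d₁ = [ln(270/310) + (0.011 − 0.048 + ½·0.49²)·1] / (σ√T) = (-0.1382 + 0.0830) / 0.4900 = -0.1124 which rounds to -0.11
d₂ = -0.1124 − 0.4900 = -0.6024 which rounds to -0.60
exp(−qT) = exp(−0.048·1) = 0.9531;  exp(−rT) = exp(−0.011·1) = 0.9891
C = 270·0.9531·N(-0.11) − 310·0.9891·N(-0.60) = 270·0.9531·0.4562 − 310·0.9891·0.2743 = 117.3971 − 84.1061 = 33.2910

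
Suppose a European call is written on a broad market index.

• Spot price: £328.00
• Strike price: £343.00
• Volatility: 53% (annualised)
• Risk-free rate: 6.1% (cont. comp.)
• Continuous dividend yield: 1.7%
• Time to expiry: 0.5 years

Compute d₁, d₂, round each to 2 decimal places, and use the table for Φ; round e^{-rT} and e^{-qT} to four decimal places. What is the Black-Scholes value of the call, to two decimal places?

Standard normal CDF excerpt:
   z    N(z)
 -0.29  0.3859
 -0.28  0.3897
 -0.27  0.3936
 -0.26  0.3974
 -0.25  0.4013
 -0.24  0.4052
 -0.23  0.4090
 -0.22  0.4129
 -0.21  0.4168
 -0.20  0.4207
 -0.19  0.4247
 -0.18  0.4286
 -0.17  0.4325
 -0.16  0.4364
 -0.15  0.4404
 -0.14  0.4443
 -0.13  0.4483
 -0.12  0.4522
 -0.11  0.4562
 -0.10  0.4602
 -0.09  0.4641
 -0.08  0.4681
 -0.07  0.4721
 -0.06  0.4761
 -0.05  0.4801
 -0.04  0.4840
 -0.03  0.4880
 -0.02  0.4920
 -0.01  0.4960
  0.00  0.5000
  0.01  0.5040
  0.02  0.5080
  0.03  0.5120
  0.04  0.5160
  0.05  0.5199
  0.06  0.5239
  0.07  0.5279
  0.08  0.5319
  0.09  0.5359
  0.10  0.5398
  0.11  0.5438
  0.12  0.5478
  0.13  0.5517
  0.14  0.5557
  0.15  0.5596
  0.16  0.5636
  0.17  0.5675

σ√T = 0.53·√0.5 = 0.3748
d₁ = [ln(328/343) + (0.061 − 0.017 + 0.53²/2)·0.5] / 0.3748 = [-0.0447 + 0.0922] / 0.3748 = 0.1268 which rounds to 0.13
d₂ = d₁ − σ√T = 0.1268 − 0.3748 = -0.2480 which rounds to -0.25
exp(−qT) = exp(−0.017·0.5) = 0.9915;  exp(−rT) = exp(−0.061·0.5) = 0.9700
N(d₁) = N(0.13) = 0.5517;  N(d₂) = N(-0.25) = 0.4013
C = 328·0.9915·0.5517 − 343·0.9700·0.4013 = 179.4195 − 133.5165 = 45.9029

£45.90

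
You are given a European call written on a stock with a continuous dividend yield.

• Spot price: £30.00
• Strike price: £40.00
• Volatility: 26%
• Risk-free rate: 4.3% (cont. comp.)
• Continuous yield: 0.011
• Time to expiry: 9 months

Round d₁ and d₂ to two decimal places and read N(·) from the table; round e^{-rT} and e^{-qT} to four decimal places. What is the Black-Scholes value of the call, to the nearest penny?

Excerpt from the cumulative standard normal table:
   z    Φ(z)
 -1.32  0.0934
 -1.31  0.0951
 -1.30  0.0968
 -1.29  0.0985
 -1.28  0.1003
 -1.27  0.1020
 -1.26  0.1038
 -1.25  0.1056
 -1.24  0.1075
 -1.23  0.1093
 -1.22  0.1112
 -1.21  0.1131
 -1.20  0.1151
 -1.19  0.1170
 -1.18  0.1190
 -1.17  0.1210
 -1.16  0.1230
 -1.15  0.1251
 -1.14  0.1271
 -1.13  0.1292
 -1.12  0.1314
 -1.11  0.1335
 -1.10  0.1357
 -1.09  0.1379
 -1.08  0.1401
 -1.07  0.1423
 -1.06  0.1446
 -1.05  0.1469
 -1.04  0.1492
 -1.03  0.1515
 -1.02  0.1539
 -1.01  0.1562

σ√T = 0.26·√0.75 = 0.2252
d₁ = [ln(30/40) + (0.043 − 0.011 + ½·0.26²)·0.75] / (σ√T) = (-0.2877 + 0.0493) / 0.2252 = -1.0585 → -1.06
d₂ = -1.0585 − 0.2252 = -1.2836 → -1.28
e^(−qT) = e^(−0.011·0.75) = 0.9918;  e^(−rT) = e^(−0.043·0.75) = 0.9683
N(d₁) = N(-1.06) = 0.1446;  N(d₂) = N(-1.28) = 0.1003
C = 30·0.9918·0.1446 − 40·0.9683·0.1003 = 4.3024 − 3.8848 = 0.4176

£0.42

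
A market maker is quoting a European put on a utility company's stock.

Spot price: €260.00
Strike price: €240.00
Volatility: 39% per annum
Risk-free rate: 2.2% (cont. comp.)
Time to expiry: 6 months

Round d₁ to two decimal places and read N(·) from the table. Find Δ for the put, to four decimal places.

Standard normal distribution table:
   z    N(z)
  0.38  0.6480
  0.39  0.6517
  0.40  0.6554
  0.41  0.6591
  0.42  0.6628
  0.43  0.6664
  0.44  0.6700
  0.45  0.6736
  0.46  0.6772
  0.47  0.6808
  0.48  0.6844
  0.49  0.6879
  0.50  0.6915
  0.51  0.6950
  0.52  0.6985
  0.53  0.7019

σ√T = 0.39·√0.5 = 0.2758
d₁ = [ln(260/240) + (0.022 + 0.39²/2)·0.5] / 0.2758 = [0.0800 + 0.0490] / 0.2758 = 0.4680 ⇒ 0.47
N(d₁) = N(0.47) = 0.6808
Δ_put = N(d₁) − 1 = 0.6808 − 1 = -0.3192

-0.3192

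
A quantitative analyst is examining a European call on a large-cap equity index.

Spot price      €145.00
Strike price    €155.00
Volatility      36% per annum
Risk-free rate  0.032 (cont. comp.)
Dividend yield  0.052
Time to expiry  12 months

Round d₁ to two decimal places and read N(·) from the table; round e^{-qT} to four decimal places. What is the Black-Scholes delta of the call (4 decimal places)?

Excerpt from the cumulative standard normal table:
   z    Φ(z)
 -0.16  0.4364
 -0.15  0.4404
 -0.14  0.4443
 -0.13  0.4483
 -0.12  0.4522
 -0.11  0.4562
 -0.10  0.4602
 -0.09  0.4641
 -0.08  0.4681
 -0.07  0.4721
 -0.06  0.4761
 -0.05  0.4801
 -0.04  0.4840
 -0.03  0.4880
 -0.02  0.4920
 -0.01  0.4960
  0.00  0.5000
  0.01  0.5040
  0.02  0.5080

σ√T = 0.36·√1 = 0.3600
d₁ = [ln(145/155) + (0.032 − 0.052 + ½·0.36²)·1] / (σ√T) = (-0.0667 + 0.0448) / 0.3600 = -0.0608 ≈ -0.06
N(d₁) = N(-0.06) = 0.4761
Δ_call = e^(−qT)·N(d₁) = 0.9493·0.4761 = 0.4520

0.4520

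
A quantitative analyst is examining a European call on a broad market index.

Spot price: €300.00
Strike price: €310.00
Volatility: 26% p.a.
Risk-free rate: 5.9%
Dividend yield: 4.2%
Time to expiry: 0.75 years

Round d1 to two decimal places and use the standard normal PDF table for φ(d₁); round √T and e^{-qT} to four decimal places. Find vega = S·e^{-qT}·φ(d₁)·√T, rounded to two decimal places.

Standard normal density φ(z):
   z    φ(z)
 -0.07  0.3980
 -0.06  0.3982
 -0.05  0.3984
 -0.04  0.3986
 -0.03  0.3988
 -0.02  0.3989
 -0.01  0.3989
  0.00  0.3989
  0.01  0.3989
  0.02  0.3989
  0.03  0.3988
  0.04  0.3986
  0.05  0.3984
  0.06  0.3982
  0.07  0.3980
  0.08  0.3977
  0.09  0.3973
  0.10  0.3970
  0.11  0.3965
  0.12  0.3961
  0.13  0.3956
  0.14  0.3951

σ√T = 0.26 × 0.8660 = 0.2252
ln(S/K) + (r − q + σ²/2)T = ln(300/310) + (0.059 − 0.042 + 0.26²/2)·0.75 = -0.0328 + 0.0381 = 0.0053
d₁ = 0.0053 / 0.2252 = 0.0236 which rounds to 0.02
√T = √0.75 = 0.8660
φ(d₁) = φ(0.02) = 0.3989
exp(−qT) = exp(−0.042·0.75) = 0.9690
vega = S·exp(−qT)·φ(d₁)·√T = 300·0.9690·0.3989·0.8660 = 100.4216

100.42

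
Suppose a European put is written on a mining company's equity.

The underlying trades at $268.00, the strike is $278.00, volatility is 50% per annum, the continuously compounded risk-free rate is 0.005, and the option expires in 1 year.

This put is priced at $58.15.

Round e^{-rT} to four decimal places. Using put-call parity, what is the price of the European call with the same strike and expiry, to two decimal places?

exp(−rT) = exp(−0.005·1) = 0.9950
Put-call parity: C − P = S − K·e^(−rT) = 268 − 278·0.9950 = 268 − 276.6100 = -8.6100
C = P + (C − P) = 58.15 + (-8.6100) = 49.5400

$49.54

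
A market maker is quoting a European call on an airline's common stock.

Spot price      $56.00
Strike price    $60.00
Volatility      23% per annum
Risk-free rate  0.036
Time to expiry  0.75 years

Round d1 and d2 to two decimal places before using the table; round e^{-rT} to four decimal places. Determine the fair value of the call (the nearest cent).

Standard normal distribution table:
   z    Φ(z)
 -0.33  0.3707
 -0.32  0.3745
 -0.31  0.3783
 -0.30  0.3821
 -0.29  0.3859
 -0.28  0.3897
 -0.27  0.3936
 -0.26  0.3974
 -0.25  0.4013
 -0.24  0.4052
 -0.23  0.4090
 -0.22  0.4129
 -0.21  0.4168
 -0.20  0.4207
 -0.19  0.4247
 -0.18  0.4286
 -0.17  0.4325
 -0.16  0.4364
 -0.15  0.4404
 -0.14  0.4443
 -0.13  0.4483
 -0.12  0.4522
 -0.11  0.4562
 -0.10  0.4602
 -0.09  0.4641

σ√T = 0.23 × 0.8660 = 0.1992
ln(S/K) + (r + σ²/2)T = ln(56/60) + (0.036 + 0.23²/2)·0.75 = -0.0690 + 0.0468 = -0.0222
d₁ = -0.0222 / 0.1992 = -0.1112 → -0.11
d₂ = d₁ − σ√T = -0.1112 − 0.1992 = -0.3104 → -0.31
exp(−rT) = exp(−0.036·0.75) = 0.9734
C = 56·N(-0.11) − 60·0.9734·N(-0.31) = 56·0.4562 − 60·0.9734·0.3783 = 25.5472 − 22.0942 = 3.4530

$3.45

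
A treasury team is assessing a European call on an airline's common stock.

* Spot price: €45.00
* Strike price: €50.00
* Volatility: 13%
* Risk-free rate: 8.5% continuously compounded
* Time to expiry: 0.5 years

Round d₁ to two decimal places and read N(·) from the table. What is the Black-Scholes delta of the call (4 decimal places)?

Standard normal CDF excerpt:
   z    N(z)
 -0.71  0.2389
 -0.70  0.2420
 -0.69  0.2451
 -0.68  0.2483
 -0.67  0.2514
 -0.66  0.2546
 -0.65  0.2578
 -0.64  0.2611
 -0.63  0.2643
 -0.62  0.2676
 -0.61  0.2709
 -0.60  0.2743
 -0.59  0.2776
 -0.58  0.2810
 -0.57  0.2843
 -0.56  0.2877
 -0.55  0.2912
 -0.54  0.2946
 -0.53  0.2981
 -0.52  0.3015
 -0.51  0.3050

σ√T = 0.13 × 0.7071 = 0.0919
d₁ = [ln(45/50) + (0.085 + 0.13²/2)·0.5] / 0.0919 = [-0.1054 + 0.0467] / 0.0919 = -0.6379 which rounds to -0.64
N(d₁) = N(-0.64) = 0.2611
Δ_call = N(d₁) = 0.2611

0.2611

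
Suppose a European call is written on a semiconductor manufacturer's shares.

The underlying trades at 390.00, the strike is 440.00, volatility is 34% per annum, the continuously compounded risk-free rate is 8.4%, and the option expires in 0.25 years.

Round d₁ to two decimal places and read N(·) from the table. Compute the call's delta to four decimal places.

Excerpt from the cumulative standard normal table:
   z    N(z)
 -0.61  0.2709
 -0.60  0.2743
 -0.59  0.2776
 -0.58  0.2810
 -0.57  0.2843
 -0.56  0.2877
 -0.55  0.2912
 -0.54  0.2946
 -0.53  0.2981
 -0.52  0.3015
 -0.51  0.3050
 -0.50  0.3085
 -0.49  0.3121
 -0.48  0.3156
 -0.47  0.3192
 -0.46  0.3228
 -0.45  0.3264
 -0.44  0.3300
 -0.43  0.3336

0.3085

σ√T = 0.34 × 0.5000 = 0.1700
d₁ = [ln(390/440) + (0.084 + 0.34²/2)·0.25] / 0.1700 = [-0.1206 + 0.0355] / 0.1700 = -0.5010 → -0.50
N(d₁) = N(-0.50) = 0.3085
Δ_call = N(d₁) = 0.3085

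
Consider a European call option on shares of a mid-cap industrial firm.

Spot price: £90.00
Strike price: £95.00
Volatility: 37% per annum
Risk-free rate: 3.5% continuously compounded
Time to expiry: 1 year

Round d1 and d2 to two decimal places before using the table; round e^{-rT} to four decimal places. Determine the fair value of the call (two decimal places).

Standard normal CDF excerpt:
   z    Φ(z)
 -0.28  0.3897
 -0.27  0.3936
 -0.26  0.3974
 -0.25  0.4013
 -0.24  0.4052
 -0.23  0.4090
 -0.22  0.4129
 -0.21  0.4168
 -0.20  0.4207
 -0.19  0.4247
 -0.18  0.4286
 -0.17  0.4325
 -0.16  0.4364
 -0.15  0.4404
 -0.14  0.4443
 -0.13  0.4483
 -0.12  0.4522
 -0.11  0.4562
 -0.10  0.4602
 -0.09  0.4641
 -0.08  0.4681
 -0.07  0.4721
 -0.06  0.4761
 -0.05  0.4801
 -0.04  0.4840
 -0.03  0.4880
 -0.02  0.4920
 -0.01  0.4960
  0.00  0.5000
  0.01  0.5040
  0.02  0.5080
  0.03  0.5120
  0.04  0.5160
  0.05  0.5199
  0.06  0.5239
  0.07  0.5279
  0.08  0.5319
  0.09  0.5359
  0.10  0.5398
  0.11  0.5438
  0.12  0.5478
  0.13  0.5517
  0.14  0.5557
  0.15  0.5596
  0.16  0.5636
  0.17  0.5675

σ√T = 0.37·√1 = 0.3700
d₁ = [ln(90/95) + (0.035 + ½·0.37²)·1] / (σ√T) = (-0.0541 + 0.1035) / 0.3700 = 0.1335 which rounds to 0.13
d₂ = 0.1335 − 0.3700 = -0.2365 which rounds to -0.24
e^(−rT) = e^(−0.035·1) = 0.9656
N(d₁) = N(0.13) = 0.5517;  N(d₂) = N(-0.24) = 0.4052
C = 90·0.5517 − 95·0.9656·0.4052 = 49.6530 − 37.1698 = 12.4832

£12.48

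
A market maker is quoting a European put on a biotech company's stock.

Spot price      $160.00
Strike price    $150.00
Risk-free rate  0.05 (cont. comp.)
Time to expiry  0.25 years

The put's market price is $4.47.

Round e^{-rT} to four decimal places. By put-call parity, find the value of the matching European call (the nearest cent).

e^(−rT) = e^(−0.05·0.25) = 0.9876
Put-call parity: C − P = S − K·e^(−rT) = 160 − 150·0.9876 = 160 − 148.1400 = 11.8600
C = P + (C − P) = 4.47 + (11.8600) = 16.3300

$16.33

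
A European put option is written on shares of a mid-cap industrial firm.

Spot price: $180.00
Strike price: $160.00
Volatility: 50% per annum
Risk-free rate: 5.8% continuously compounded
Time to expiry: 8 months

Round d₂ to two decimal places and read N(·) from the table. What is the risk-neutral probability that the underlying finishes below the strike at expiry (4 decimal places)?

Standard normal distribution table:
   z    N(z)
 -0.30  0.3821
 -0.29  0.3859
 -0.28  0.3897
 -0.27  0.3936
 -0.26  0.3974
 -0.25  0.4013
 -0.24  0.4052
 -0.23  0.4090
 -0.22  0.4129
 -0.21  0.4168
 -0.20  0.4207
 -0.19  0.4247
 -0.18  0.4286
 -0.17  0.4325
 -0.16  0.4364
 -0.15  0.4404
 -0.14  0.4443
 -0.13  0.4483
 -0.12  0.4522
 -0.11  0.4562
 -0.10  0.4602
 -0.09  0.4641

0.4286

T = 0.6667;  σ√T = 0.4082
d₁ = [ln(180/160) + (0.058 + 0.5²/2)·0.6667] / 0.4082 = [0.1178 + 0.1220] / 0.4082 = 0.5873 → 0.59
d₂ = d₁ − σ√T = 0.5873 − 0.4082 = 0.1791 → 0.18
Risk-neutral Pr[S_T < K] = N(−d₂) = N(-0.18) = 0.4286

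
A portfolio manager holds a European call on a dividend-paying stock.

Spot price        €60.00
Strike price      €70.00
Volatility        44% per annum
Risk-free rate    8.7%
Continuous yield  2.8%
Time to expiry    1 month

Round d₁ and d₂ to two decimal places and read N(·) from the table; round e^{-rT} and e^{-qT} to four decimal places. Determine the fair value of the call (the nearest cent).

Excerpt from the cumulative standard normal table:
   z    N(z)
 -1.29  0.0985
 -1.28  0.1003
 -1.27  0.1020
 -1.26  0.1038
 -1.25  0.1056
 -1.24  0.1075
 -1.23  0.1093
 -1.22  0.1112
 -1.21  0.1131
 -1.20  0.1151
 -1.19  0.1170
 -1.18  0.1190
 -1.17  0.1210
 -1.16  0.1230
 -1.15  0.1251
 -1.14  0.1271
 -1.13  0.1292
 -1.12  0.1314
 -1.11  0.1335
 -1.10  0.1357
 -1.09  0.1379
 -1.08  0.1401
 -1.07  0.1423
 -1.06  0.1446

T = 0.08333;  σ√T = 0.1270
d₁ = [ln(60/70) + (0.087 − 0.028 + ½·0.44²)·0.08333] / (σ√T) = (-0.1542 + 0.0130) / 0.1270 = -1.1114 ⇒ -1.11
d₂ = -1.1114 − 0.1270 = -1.2384 ⇒ -1.24
exp(−qT) = exp(−0.028·0.08333) = 0.9977;  exp(−rT) = exp(−0.087·0.08333) = 0.9928
C = 60·0.9977·N(-1.11) − 70·0.9928·N(-1.24) = 60·0.9977·0.1335 − 70·0.9928·0.1075 = 7.9916 − 7.4708 = 0.5208

€0.52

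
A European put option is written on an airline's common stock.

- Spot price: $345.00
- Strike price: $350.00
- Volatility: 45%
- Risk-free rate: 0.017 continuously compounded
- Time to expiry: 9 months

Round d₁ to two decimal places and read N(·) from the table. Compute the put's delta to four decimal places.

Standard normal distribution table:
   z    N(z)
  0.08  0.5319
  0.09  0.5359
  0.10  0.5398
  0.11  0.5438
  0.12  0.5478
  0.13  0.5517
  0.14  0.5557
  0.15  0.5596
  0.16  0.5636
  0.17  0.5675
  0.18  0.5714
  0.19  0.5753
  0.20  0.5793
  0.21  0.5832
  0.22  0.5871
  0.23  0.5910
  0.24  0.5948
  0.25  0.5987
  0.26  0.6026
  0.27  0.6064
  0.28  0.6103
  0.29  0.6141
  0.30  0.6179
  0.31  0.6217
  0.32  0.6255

T = 0.75;  σ√T = 0.3897
d₁ = [ln(345/350) + (0.017 + 0.45²/2)·0.75] / 0.3897 = [-0.0144 + 0.0887] / 0.3897 = 0.1907 ⇒ 0.19
N(d₁) = N(0.19) = 0.5753
Δ_put = N(d₁) − 1 = 0.5753 − 1 = -0.4247

-0.4247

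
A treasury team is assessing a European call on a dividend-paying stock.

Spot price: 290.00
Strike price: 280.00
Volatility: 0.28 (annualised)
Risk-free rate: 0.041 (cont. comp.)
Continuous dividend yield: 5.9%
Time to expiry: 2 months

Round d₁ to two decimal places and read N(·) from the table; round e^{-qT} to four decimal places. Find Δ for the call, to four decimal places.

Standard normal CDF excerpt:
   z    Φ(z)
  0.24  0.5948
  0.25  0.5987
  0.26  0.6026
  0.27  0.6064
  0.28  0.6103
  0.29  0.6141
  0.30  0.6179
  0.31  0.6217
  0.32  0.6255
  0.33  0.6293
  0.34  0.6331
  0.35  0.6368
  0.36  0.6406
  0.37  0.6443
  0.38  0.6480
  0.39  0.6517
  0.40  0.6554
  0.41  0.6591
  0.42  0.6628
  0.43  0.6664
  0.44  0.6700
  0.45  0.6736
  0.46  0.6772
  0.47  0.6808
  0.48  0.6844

0.6269

T = 0.1667;  σ√T = 0.1143
ln(S/K) + (r − q + σ²/2)T = ln(290/280) + (0.041 − 0.059 + 0.28²/2)·0.1667 = 0.0351 + 0.0035 = 0.0386
d₁ = 0.0386 / 0.1143 = 0.3379 → 0.34
N(d₁) = N(0.34) = 0.6331
Δ_call = e^(−qT)·N(d₁) = 0.9902·0.6331 = 0.6269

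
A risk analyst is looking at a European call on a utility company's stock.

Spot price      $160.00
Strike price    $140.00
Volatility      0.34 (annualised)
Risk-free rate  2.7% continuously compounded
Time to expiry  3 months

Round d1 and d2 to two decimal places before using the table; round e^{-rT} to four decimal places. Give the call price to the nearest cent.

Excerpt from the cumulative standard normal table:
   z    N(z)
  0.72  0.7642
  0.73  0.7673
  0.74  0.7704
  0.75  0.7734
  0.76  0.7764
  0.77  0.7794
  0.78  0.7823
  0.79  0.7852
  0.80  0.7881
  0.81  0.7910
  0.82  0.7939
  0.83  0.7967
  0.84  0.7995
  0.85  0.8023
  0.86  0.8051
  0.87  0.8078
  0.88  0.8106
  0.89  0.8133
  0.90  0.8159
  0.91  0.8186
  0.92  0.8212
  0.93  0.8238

$23.84

σ√T = 0.34 × 0.5000 = 0.1700
d₁ = [ln(160/140) + (0.027 + 0.34²/2)·0.25] / 0.1700 = [0.1335 + 0.0212] / 0.1700 = 0.9102 which rounds to 0.91
d₂ = d₁ − σ√T = 0.9102 − 0.1700 = 0.7402 which rounds to 0.74
exp(−rT) = exp(−0.027·0.25) = 0.9933
N(d₁) = N(0.91) = 0.8186;  N(d₂) = N(0.74) = 0.7704
C = 160·0.8186 − 140·0.9933·0.7704 = 130.9760 − 107.1334 = 23.8426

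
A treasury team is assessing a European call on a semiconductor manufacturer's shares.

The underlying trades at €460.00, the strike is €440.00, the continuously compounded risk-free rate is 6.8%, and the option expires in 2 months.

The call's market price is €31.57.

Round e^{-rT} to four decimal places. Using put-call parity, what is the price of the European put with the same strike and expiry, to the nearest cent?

e^(−rT) = e^(−0.068·0.1667) = 0.9887
Put-call parity: C − P = S − K·e^(−rT) = 460 − 440·0.9887 = 460 − 435.0280 = 24.9720
P = C − (C − P) = 31.57 − (24.9720) = 6.5980

€6.60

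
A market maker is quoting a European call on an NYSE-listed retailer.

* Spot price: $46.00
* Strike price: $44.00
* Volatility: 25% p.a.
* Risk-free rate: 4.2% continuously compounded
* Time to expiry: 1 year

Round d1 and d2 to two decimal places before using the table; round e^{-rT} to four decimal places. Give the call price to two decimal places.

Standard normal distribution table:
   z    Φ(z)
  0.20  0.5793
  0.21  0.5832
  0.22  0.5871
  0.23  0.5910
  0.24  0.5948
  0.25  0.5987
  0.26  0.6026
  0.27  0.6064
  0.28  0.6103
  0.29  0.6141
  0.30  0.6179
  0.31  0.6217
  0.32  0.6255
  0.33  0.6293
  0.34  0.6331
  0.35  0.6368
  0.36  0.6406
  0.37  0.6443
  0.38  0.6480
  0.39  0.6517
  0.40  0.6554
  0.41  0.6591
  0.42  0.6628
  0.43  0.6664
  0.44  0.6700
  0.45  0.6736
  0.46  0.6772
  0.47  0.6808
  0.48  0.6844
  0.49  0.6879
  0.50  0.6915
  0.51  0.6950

$6.55

T = 1;  σ√T = 0.2500
ln(S/K) + (r + σ²/2)T = ln(46/44) + (0.042 + 0.25²/2)·1 = 0.0445 + 0.0733 = 0.1177
d₁ = 0.1177 / 0.2500 = 0.4708 ⇒ 0.47
d₂ = d₁ − σ√T = 0.4708 − 0.2500 = 0.2208 ⇒ 0.22
exp(−rT) = exp(−0.042·1) = 0.9589
N(d₁) = N(0.47) = 0.6808;  N(d₂) = N(0.22) = 0.5871
C = 46·0.6808 − 44·0.9589·0.5871 = 31.3168 − 24.7707 = 6.5461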